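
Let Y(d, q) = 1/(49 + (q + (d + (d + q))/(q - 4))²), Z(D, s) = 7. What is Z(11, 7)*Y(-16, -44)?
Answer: 1008/266137 ≈ 0.0037875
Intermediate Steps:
Y(d, q) = 1/(49 + (q + (q + 2*d)/(-4 + q))²)
Z(11, 7)*Y(-16, -44) = 7*((-4 - 44)²/(((-44)² - 3*(-44) + 2*(-16))² + 49*(-4 - 44)²)) = 7*((-48)²/((1936 + 132 - 32)² + 49*(-48)²)) = 7*(2304/(2036² + 49*2304)) = 7*(2304/(4145296 + 112896)) = 7*(2304/4258192) = 7*(2304*(1/4258192)) = 7*(144/266137) = 1008/266137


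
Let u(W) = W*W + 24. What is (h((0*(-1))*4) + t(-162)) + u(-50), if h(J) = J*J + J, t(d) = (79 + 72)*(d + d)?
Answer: -46400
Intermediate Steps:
u(W) = 24 + W**2 (u(W) = W**2 + 24 = 24 + W**2)
t(d) = 302*d (t(d) = 151*(2*d) = 302*d)
h(J) = J + J**2 (h(J) = J**2 + J = J + J**2)
(h((0*(-1))*4) + t(-162)) + u(-50) = (((0*(-1))*4)*(1 + (0*(-1))*4) + 302*(-162)) + (24 + (-50)**2) = ((0*4)*(1 + 0*4) - 48924) + (24 + 2500) = (0*(1 + 0) - 48924) + 2524 = (0*1 - 48924) + 2524 = (0 - 48924) + 2524 = -48924 + 2524 = -46400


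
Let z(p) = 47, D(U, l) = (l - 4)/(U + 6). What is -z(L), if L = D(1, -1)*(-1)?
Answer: -47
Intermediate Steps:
D(U, l) = (-4 + l)/(6 + U)
L = 5/7 (L = ((-4 - 1)/(6 + 1))*(-1) = (-5/7)*(-1) = ((⅐)*(-5))*(-1) = -5/7*(-1) = 5/7 ≈ 0.71429)
-z(L) = -1*47 = -47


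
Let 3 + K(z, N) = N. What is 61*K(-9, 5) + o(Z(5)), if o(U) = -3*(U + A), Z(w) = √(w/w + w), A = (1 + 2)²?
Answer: 95 - 3*√6 ≈ 87.651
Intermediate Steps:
A = 9 (A = 3² = 9)
K(z, N) = -3 + N
Z(w) = √(1 + w)
o(U) = -27 - 3*U (o(U) = -3*(U + 9) = -3*(9 + U) = -27 - 3*U)
61*K(-9, 5) + o(Z(5)) = 61*(-3 + 5) + (-27 - 3*√(1 + 5)) = 61*2 + (-27 - 3*√6) = 122 + (-27 - 3*√6) = 95 - 3*√6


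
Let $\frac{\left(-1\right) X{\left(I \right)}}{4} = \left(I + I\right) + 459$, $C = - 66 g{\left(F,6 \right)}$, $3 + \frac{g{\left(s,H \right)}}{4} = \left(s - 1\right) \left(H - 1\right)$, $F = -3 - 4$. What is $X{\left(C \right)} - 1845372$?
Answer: $-1938024$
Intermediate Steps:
$F = -7$ ($F = -3 - 4 = -7$)
$g{\left(s,H \right)} = -12 + 4 \left(-1 + H\right) \left(-1 + s\right)$ ($g{\left(s,H \right)} = -12 + 4 \left(s - 1\right) \left(H - 1\right) = -12 + 4 \left(-1 + s\right) \left(-1 + H\right) = -12 + 4 \left(-1 + H\right) \left(-1 + s\right)$)
$C = 11352$ ($C = - 66 \left(-8 - 24 - -28 + 4 \cdot 6 \left(-7\right)\right) = - 66 \left(-8 - 24 + 28 - 168\right) = \left(-66\right) \left(-172\right) = 11352$)
$X{\left(I \right)} = -1836 - 8 I$ ($X{\left(I \right)} = - 4 \left(\left(I + I\right) + 459\right) = - 4 \left(2 I + 459\right) = - 4 \left(459 + 2 I\right) = -1836 - 8 I$)
$X{\left(C \right)} - 1845372 = \left(-1836 - 90816\right) - 1845372 = -92652 - 1845372 = -1938024$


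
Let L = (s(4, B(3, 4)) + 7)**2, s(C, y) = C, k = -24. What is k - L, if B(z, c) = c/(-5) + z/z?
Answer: -145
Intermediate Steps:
B(z, c) = 1 - c/5 (B(z, c) = c*(-1/5) + 1 = -c/5 + 1 = 1 - c/5)
L = 121 (L = (4 + 7)**2 = 11**2 = 121)
k - L = -24 - 1*121 = -24 - 121 = -145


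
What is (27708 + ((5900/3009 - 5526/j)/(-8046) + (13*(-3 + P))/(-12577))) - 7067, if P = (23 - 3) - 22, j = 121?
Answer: 6444861618415177/312235759341 ≈ 20641.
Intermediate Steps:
P = -2 (P = 20 - 22 = -2)
(27708 + ((5900/3009 - 5526/j)/(-8046) + (13*(-3 + P))/(-12577))) - 7067 = (27708 + ((5900/3009 - 5526/121)/(-8046) + (13*(-3 - 2))/(-12577))) - 7067 = (27708 + ((5900*(1/3009) - 5526*1/121)*(-1/8046) + (13*(-5))*(-1/12577))) - 7067 = (27708 + ((100/51 - 5526/121)*(-1/8046) - 65*(-1/12577))) - 7067 = (27708 + (-269726/6171*(-1/8046) + 65/12577)) - 7067 = (27708 + (134863/24825933 + 65/12577)) - 7067 = (27708 + 3309857596/312235759341) - 7067 = 8651431729678024/312235759341 - 7067 = 6444861618415177/312235759341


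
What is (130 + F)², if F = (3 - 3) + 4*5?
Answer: 22500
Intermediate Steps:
F = 20 (F = 0 + 20 = 20)
(130 + F)² = (130 + 20)² = 150² = 22500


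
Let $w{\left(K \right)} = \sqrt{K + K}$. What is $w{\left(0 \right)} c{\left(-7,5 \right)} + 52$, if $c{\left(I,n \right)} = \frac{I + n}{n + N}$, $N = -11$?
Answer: $52$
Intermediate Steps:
$w{\left(K \right)} = \sqrt{2} \sqrt{K}$ ($w{\left(K \right)} = \sqrt{2 K} = \sqrt{2} \sqrt{K}$)
$c{\left(I,n \right)} = \frac{I + n}{-11 + n}$ ($c{\left(I,n \right)} = \frac{I + n}{n - 11} = \frac{I + n}{-11 + n}$)
$w{\left(0 \right)} c{\left(-7,5 \right)} + 52 = \sqrt{2} \sqrt{0} \frac{-7 + 5}{-11 + 5} + 52 = \sqrt{2} \cdot 0 \frac{1}{-6} \left(-2\right) + 52 = 0 \left(\left(- \frac{1}{6}\right) \left(-2\right)\right) + 52 = 0 \cdot \frac{1}{3} + 52 = 0 + 52 = 52$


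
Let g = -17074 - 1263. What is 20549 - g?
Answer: 38886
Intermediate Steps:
g = -18337
20549 - g = 20549 - 1*(-18337) = 20549 + 18337 = 38886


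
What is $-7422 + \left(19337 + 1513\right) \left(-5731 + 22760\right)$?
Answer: $355047228$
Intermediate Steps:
$-7422 + \left(19337 + 1513\right) \left(-5731 + 22760\right) = -7422 + 20850 \cdot 17029 = -7422 + 355054650 = 355047228$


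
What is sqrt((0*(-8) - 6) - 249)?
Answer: I*sqrt(255) ≈ 15.969*I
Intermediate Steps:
sqrt((0*(-8) - 6) - 249) = sqrt((0 - 6) - 249) = sqrt(-6 - 249) = sqrt(-255) = I*sqrt(255)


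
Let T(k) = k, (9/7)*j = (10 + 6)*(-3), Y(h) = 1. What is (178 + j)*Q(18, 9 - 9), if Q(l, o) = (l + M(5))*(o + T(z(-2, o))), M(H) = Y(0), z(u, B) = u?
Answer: -16036/3 ≈ -5345.3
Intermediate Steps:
j = -112/3 (j = 7*((10 + 6)*(-3))/9 = 7*(16*(-3))/9 = (7/9)*(-48) = -112/3 ≈ -37.333)
M(H) = 1
Q(l, o) = (1 + l)*(-2 + o) (Q(l, o) = (l + 1)*(o - 2) = (1 + l)*(-2 + o))
(178 + j)*Q(18, 9 - 9) = (178 - 112/3)*(-2 + (9 - 9) - 2*18 + 18*(9 - 9)) = 422*(-2 + 0 - 36 + 18*0)/3 = 422*(-2 + 0 - 36 + 0)/3 = (422/3)*(-38) = -16036/3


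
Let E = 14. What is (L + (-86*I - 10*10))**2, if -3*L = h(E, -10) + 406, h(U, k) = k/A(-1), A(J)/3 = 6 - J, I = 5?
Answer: 1756112836/3969 ≈ 4.4246e+5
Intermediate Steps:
A(J) = 18 - 3*J (A(J) = 3*(6 - J) = 18 - 3*J)
h(U, k) = k/21 (h(U, k) = k/(18 - 3*(-1)) = k/(18 + 3) = k/21)
L = -8516/63 (L = -((1/21)*(-10) + 406)/3 = -(-10/21 + 406)/3 = -1/3*8516/21 = -8516/63 ≈ -135.17)
(L + (-86*I - 10*10))**2 = (-8516/63 + (-86*5 - 10*10))**2 = (-8516/63 + (-430 - 1*100))**2 = (-8516/63 + (-430 - 100))**2 = (-8516/63 - 530)**2 = (-41906/63)**2 = 1756112836/3969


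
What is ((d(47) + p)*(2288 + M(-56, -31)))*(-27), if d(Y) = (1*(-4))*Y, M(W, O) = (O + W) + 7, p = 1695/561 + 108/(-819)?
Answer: 187791890400/17017 ≈ 1.1036e+7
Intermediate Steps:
p = 49171/17017 (p = 1695*(1/561) + 108*(-1/819) = 565/187 - 12/91 = 49171/17017 ≈ 2.8895)
M(W, O) = 7 + O + W
d(Y) = -4*Y
((d(47) + p)*(2288 + M(-56, -31)))*(-27) = ((-4*47 + 49171/17017)*(2288 + (7 - 31 - 56)))*(-27) = ((-188 + 49171/17017)*(2288 - 80))*(-27) = -3150025/17017*2208*(-27) = -6955255200/17017*(-27) = 187791890400/17017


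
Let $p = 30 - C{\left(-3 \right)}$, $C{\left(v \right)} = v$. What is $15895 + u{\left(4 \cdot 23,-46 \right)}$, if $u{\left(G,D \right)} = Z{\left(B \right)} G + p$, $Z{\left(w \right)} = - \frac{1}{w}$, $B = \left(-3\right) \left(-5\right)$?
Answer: $\frac{238828}{15} \approx 15922.0$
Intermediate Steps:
$B = 15$
$p = 33$ ($p = 30 - -3 = 30 + 3 = 33$)
$u{\left(G,D \right)} = 33 - \frac{G}{15}$ ($u{\left(G,D \right)} = - \frac{1}{15} G + 33 = \left(-1\right) \frac{1}{15} G + 33 = - \frac{G}{15} + 33 = 33 - \frac{G}{15}$)
$15895 + u{\left(4 \cdot 23,-46 \right)} = 15895 + \left(33 - \frac{4 \cdot 23}{15}\right) = 15895 + \left(33 - \frac{92}{15}\right) = 15895 + \frac{403}{15} = \frac{238828}{15}$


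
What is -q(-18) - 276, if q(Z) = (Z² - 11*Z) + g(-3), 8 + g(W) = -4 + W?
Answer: -783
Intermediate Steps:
g(W) = -12 + W (g(W) = -8 + (-4 + W) = -12 + W)
q(Z) = -15 + Z² - 11*Z (q(Z) = (Z² - 11*Z) + (-12 - 3) = (Z² - 11*Z) - 15 = -15 + Z² - 11*Z)
-q(-18) - 276 = -(-15 + (-18)² - 11*(-18)) - 276 = -(-15 + 324 + 198) - 276 = -1*507 - 276 = -507 - 276 = -783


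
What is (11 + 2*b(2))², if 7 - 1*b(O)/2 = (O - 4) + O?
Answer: 1521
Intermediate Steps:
b(O) = 22 - 4*O (b(O) = 14 - 2*((O - 4) + O) = 14 - 2*((-4 + O) + O) = 14 - 2*(-4 + 2*O) = 14 + (8 - 4*O) = 22 - 4*O)
(11 + 2*b(2))² = (11 + 2*(22 - 4*2))² = (11 + 2*(22 - 8))² = (11 + 2*14)² = (11 + 28)² = 39² = 1521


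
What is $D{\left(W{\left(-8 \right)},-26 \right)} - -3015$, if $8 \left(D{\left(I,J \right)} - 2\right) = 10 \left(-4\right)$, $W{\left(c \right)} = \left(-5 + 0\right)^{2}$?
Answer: $3012$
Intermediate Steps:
$W{\left(c \right)} = 25$ ($W{\left(c \right)} = \left(-5\right)^{2} = 25$)
$D{\left(I,J \right)} = -3$ ($D{\left(I,J \right)} = 2 + \frac{10 \left(-4\right)}{8} = 2 + \frac{1}{8} \left(-40\right) = 2 - 5 = -3$)
$D{\left(W{\left(-8 \right)},-26 \right)} - -3015 = -3 - -3015 = -3 + 3015 = 3012$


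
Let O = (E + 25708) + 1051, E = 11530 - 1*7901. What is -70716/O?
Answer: -249/107 ≈ -2.3271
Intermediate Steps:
E = 3629 (E = 11530 - 7901 = 3629)
O = 30388 (O = (3629 + 25708) + 1051 = 29337 + 1051 = 30388)
-70716/O = -70716/30388 = -70716*1/30388 = -249/107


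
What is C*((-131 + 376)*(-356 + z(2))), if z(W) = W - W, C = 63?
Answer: -5494860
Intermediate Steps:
z(W) = 0
C*((-131 + 376)*(-356 + z(2))) = 63*((-131 + 376)*(-356 + 0)) = 63*(245*(-356)) = 63*(-87220) = -5494860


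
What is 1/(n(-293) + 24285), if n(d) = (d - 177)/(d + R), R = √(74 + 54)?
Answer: 416374439/10112322152765 - 752*√2/10112322152765 ≈ 4.1175e-5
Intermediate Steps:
R = 8*√2 (R = √128 = 8*√2 ≈ 11.314)
n(d) = (-177 + d)/(d + 8*√2) (n(d) = (d - 177)/(d + 8*√2) = (-177 + d)/(d + 8*√2))
1/(n(-293) + 24285) = 1/((-177 - 293)/(-293 + 8*√2) + 24285) = 1/(-470/(-293 + 8*√2) + 24285) = 1/(24285 - 470/(-293 + 8*√2))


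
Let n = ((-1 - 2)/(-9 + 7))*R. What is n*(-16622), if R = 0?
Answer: 0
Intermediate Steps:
n = 0 (n = ((-1 - 2)/(-9 + 7))*0 = -3/(-2)*0 = -3*(-1/2)*0 = (3/2)*0 = 0)
n*(-16622) = 0*(-16622) = 0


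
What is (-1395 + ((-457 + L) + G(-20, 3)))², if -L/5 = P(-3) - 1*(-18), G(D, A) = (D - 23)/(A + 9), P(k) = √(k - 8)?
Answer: 545042809/144 + 116735*I*√11/6 ≈ 3.785e+6 + 64528.0*I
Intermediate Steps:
P(k) = √(-8 + k)
G(D, A) = (-23 + D)/(9 + A)
L = -90 - 5*I*√11 (L = -5*(√(-8 - 3) - 1*(-18)) = -5*(√(-11) + 18) = -5*(I*√11 + 18) = -5*(18 + I*√11) = -90 - 5*I*√11 ≈ -90.0 - 16.583*I)
(-1395 + ((-457 + L) + G(-20, 3)))² = (-1395 + ((-457 + (-90 - 5*I*√11)) + (-23 - 20)/(9 + 3)))² = (-1395 + ((-547 - 5*I*√11) - 43/12))² = (-1395 + (-6607/12 - 5*I*√11))² = (-23347/12 - 5*I*√11)²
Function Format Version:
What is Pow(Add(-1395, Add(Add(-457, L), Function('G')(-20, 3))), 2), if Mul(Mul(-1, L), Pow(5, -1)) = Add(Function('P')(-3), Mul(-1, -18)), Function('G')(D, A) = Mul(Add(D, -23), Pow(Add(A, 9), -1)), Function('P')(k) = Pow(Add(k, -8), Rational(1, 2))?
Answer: Add(Rational(545042809, 144), Mul(Rational(116735, 6), I, Pow(11, Rational(1, 2)))) ≈ Add(3.7850e+6, Mul(64528., I))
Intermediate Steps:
Function('P')(k) = Pow(Add(-8, k), Rational(1, 2))
Function('G')(D, A) = Mul(Pow(Add(9, A), -1), Add(-23, D)) (Function('G')(D, A) = Mul(Add(-23, D), Pow(Add(9, A), -1)) = Mul(Pow(Add(9, A), -1), Add(-23, D)))
L = Add(-90, Mul(-5, I, Pow(11, Rational(1, 2)))) (L = Mul(-5, Add(Pow(Add(-8, -3), Rational(1, 2)), Mul(-1, -18))) = Mul(-5, Add(Pow(-11, Rational(1, 2)), 18)) = Mul(-5, Add(Mul(I, Pow(11, Rational(1, 2))), 18)) = Mul(-5, Add(18, Mul(I, Pow(11, Rational(1, 2))))) = Add(-90, Mul(-5, I, Pow(11, Rational(1, 2)))) ≈ Add(-90.000, Mul(-16.583, I)))
Pow(Add(-1395, Add(Add(-457, L), Function('G')(-20, 3))), 2) = Pow(Add(-1395, Add(Add(-457, Add(-90, Mul(-5, I, Pow(11, Rational(1, 2))))), Mul(Pow(Add(9, 3), -1), Add(-23, -20)))), 2) = Pow(Add(-1395, Add(Add(-547, Mul(-5, I, Pow(11, Rational(1, 2)))), Mul(Pow(12, -1), -43))), 2) = Pow(Add(-1395, Add(Add(-547, Mul(-5, I, Pow(11, Rational(1, 2)))), Mul(Rational(1, 12), -43))), 2) = Pow(Add(-1395, Add(Add(-547, Mul(-5, I, Pow(11, Rational(1, 2)))), Rational(-43, 12))), 2) = Pow(Add(-1395, Add(Rational(-6607, 12), Mul(-5, I, Pow(11, Rational(1, 2))))), 2) = Pow(Add(Rational(-23347, 12), Mul(-5, I, Pow(11, Rational(1, 2)))), 2)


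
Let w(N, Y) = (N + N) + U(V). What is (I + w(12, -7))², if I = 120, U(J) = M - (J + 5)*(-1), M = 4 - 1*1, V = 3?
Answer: 24025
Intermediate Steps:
M = 3 (M = 4 - 1 = 3)
U(J) = 8 + J (U(J) = 3 - (J + 5)*(-1) = 3 - (5 + J)*(-1) = 3 - (-5 - J) = 3 + (5 + J) = 8 + J)
w(N, Y) = 11 + 2*N (w(N, Y) = (N + N) + (8 + 3) = 2*N + 11 = 11 + 2*N)
(I + w(12, -7))² = (120 + (11 + 2*12))² = (120 + (11 + 24))² = (120 + 35)² = 155² = 24025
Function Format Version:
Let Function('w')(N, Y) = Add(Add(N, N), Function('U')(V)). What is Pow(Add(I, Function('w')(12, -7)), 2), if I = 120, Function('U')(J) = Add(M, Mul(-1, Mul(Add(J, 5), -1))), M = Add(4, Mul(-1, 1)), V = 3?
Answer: 24025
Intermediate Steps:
M = 3 (M = Add(4, -1) = 3)
Function('U')(J) = Add(8, J) (Function('U')(J) = Add(3, Mul(-1, Mul(Add(J, 5), -1))) = Add(3, Mul(-1, Mul(Add(5, J), -1))) = Add(3, Mul(-1, Add(-5, Mul(-1, J)))) = Add(3, Add(5, J)) = Add(8, J))
Function('w')(N, Y) = Add(11, Mul(2, N)) (Function('w')(N, Y) = Add(Add(N, N), Add(8, 3)) = Add(Mul(2, N), 11) = Add(11, Mul(2, N)))
Pow(Add(I, Function('w')(12, -7)), 2) = Pow(Add(120, Add(11, Mul(2, 12))), 2) = Pow(Add(120, Add(11, 24)), 2) = Pow(Add(120, 35), 2) = Pow(155, 2) = 24025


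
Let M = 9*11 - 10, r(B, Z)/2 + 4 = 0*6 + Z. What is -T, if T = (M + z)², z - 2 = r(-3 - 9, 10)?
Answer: -10609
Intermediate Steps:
r(B, Z) = -8 + 2*Z (r(B, Z) = -8 + 2*(0*6 + Z) = -8 + 2*(0 + Z) = -8 + 2*Z)
M = 89 (M = 99 - 10 = 89)
z = 14 (z = 2 + (-8 + 2*10) = 2 + (-8 + 20) = 2 + 12 = 14)
T = 10609 (T = (89 + 14)² = 103² = 10609)
-T = -1*10609 = -10609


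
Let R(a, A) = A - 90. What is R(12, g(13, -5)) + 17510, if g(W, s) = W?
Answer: 17433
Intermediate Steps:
R(a, A) = -90 + A
R(12, g(13, -5)) + 17510 = (-90 + 13) + 17510 = -77 + 17510 = 17433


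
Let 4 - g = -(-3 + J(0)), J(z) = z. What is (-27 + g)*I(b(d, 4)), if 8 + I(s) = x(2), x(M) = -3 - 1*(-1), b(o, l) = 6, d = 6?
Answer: 260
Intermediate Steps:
x(M) = -2 (x(M) = -3 + 1 = -2)
I(s) = -10 (I(s) = -8 - 2 = -10)
g = 1 (g = 4 - (-1)*(-3 + 0) = 4 - (-1)*(-3) = 4 - 1*3 = 4 - 3 = 1)
(-27 + g)*I(b(d, 4)) = (-27 + 1)*(-10) = -26*(-10) = 260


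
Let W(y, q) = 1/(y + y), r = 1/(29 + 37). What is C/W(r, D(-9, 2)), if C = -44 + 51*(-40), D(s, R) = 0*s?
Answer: -2084/33 ≈ -63.151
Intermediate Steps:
D(s, R) = 0
r = 1/66 ≈ 0.015152
W(y, q) = 1/(2*y)
C = -2084 (C = -44 - 2040 = -2084)
C/W(r, D(-9, 2)) = -2084/(1/(2*(1/66))) = -2084/((½)*66) = -2084/33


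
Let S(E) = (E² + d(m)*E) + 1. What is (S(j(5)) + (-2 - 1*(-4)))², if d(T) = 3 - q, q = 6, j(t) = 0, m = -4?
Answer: 9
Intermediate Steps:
d(T) = -3 (d(T) = 3 - 1*6 = 3 - 6 = -3)
S(E) = 1 + E² - 3*E (S(E) = (E² - 3*E) + 1 = 1 + E² - 3*E)
(S(j(5)) + (-2 - 1*(-4)))² = ((1 + 0² - 3*0) + (-2 - 1*(-4)))² = ((1 + 0 + 0) + (-2 + 4))² = (1 + 2)² = 3² = 9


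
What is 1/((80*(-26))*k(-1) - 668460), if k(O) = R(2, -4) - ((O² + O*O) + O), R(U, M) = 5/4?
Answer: -1/668980 ≈ -1.4948e-6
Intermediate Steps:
R(U, M) = 5/4 (R(U, M) = 5*(¼) = 5/4)
k(O) = 5/4 - O - 2*O² (k(O) = 5/4 - ((O² + O*O) + O) = 5/4 - ((O² + O²) + O) = 5/4 - (2*O² + O) = 5/4 - (O + 2*O²) = 5/4 + (-O - 2*O²) = 5/4 - O - 2*O²)
1/((80*(-26))*k(-1) - 668460) = 1/((80*(-26))*(5/4 - 1*(-1) - 2*(-1)²) - 668460) = 1/(-2080*(5/4 + 1 - 2*1) - 668460) = 1/(-2080*(5/4 + 1 - 2) - 668460) = 1/(-2080*¼ - 668460) = 1/(-520 - 668460) = 1/(-668980) = -1/668980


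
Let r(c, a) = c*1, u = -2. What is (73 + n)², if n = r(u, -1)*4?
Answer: 4225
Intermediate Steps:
r(c, a) = c
n = -8 (n = -2*4 = -8)
(73 + n)² = (73 - 8)² = 65² = 4225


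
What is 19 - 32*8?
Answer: -237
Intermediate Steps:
19 - 32*8 = 19 - 256 = -237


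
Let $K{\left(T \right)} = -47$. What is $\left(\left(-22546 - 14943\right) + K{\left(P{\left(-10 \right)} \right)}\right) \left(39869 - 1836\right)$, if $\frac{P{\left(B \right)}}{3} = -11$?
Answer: $-1427606688$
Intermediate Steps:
$P{\left(B \right)} = -33$ ($P{\left(B \right)} = 3 \left(-11\right) = -33$)
$\left(\left(-22546 - 14943\right) + K{\left(P{\left(-10 \right)} \right)}\right) \left(39869 - 1836\right) = \left(\left(-22546 - 14943\right) - 47\right) \left(39869 - 1836\right) = \left(\left(-22546 - 14943\right) - 47\right) 38033 = \left(-37489 - 47\right) 38033 = \left(-37536\right) 38033 = -1427606688$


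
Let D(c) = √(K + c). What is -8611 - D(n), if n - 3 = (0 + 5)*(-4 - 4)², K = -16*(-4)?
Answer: -8611 - 3*√43 ≈ -8630.7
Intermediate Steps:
K = 64
n = 323 (n = 3 + (0 + 5)*(-4 - 4)² = 3 + 5*(-8)² = 3 + 5*64 = 3 + 320 = 323)
D(c) = √(64 + c)
-8611 - D(n) = -8611 - √(64 + 323) = -8611 - √387 = -8611 - 3*√43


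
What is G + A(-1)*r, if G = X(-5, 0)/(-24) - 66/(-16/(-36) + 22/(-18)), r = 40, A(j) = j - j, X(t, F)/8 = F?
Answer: 594/7 ≈ 84.857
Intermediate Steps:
X(t, F) = 8*F
A(j) = 0
G = 594/7 (G = (8*0)/(-24) - 66/(-16/(-36) + 22/(-18)) = 0*(-1/24) - 66/(-16*(-1/36) + 22*(-1/18)) = 0 - 66/(4/9 - 11/9) = 0 - 66/(-7/9) = 0 - 66*(-9/7) = 0 + 594/7 = 594/7 ≈ 84.857)
G + A(-1)*r = 594/7 + 0*40 = 594/7 + 0 = 594/7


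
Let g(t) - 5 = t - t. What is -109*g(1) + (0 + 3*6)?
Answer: -527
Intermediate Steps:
g(t) = 5 (g(t) = 5 + (t - t) = 5 + 0 = 5)
-109*g(1) + (0 + 3*6) = -109*5 + (0 + 3*6) = -545 + (0 + 18) = -545 + 18 = -527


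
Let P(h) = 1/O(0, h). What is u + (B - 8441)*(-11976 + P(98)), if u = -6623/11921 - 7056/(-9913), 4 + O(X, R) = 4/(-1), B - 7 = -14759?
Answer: 262591721084923817/945382984 ≈ 2.7776e+8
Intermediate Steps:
B = -14752 (B = 7 - 14759 = -14752)
O(X, R) = -8 (O(X, R) = -4 + 4/(-1) = -4 + 4*(-1) = -4 - 4 = -8)
u = 18460777/118172873 (u = -6623*1/11921 - 7056*(-1/9913) = -6623/11921 + 7056/9913 = 18460777/118172873 ≈ 0.15622)
P(h) = -⅛ (P(h) = 1/(-8) = -⅛)
u + (B - 8441)*(-11976 + P(98)) = 18460777/118172873 + (-14752 - 8441)*(-11976 - ⅛) = 18460777/118172873 - 23193*(-95809/8) = 18460777/118172873 + 2222098137/8 = 262591721084923817/945382984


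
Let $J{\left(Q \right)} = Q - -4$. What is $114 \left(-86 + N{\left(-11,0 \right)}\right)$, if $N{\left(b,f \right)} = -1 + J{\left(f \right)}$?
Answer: $-9462$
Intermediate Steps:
$J{\left(Q \right)} = 4 + Q$ ($J{\left(Q \right)} = Q + 4 = 4 + Q$)
$N{\left(b,f \right)} = 3 + f$ ($N{\left(b,f \right)} = -1 + \left(4 + f\right) = 3 + f$)
$114 \left(-86 + N{\left(-11,0 \right)}\right) = 114 \left(-86 + \left(3 + 0\right)\right) = 114 \left(-86 + 3\right) = 114 \left(-83\right) = -9462$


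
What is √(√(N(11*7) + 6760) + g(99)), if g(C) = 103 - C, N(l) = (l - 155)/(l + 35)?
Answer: √(784 + 7*√5299294)/14 ≈ 9.2852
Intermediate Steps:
N(l) = (-155 + l)/(35 + l)
√(√(N(11*7) + 6760) + g(99)) = √(√((-155 + 11*7)/(35 + 11*7) + 6760) + (103 - 1*99)) = √(√((-155 + 77)/(35 + 77) + 6760) + (103 - 99)) = √(√(-78/112 + 6760) + 4) = √(√((1/112)*(-78) + 6760) + 4) = √(√(-39/56 + 6760) + 4) = √(√(378521/56) + 4) = √(√5299294/28 + 4) = √(4 + √5299294/28)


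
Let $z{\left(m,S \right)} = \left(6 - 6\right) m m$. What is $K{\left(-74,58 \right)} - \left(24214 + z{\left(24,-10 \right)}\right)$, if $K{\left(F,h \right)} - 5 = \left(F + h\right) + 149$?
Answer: $-24076$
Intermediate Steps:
$z{\left(m,S \right)} = 0$ ($z{\left(m,S \right)} = 0 m^{2} = 0$)
$K{\left(F,h \right)} = 154 + F + h$ ($K{\left(F,h \right)} = 5 + \left(\left(F + h\right) + 149\right) = 5 + \left(149 + F + h\right) = 154 + F + h$)
$K{\left(-74,58 \right)} - \left(24214 + z{\left(24,-10 \right)}\right) = \left(154 - 74 + 58\right) - 24214 = 138 + \left(-24214 + 0\right) = 138 - 24214 = -24076$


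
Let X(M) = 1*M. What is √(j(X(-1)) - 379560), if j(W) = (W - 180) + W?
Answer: I*√379742 ≈ 616.23*I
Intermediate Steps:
X(M) = M
j(W) = -180 + 2*W (j(W) = (-180 + W) + W = -180 + 2*W)
√(j(X(-1)) - 379560) = √((-180 + 2*(-1)) - 379560) = √((-180 - 2) - 379560) = √(-182 - 379560) = √(-379742) = I*√379742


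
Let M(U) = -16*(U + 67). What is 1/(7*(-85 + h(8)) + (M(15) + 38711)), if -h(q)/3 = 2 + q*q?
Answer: 1/35418 ≈ 2.8234e-5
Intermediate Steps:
h(q) = -6 - 3*q² (h(q) = -3*(2 + q*q) = -3*(2 + q²) = -6 - 3*q²)
M(U) = -1072 - 16*U (M(U) = -16*(67 + U) = -1072 - 16*U)
1/(7*(-85 + h(8)) + (M(15) + 38711)) = 1/(7*(-85 + (-6 - 3*8²)) + ((-1072 - 16*15) + 38711)) = 1/(7*(-85 + (-6 - 3*64)) + ((-1072 - 240) + 38711)) = 1/(7*(-85 + (-6 - 192)) + (-1312 + 38711)) = 1/(7*(-85 - 198) + 37399) = 1/(7*(-283) + 37399) = 1/(-1981 + 37399) = 1/35418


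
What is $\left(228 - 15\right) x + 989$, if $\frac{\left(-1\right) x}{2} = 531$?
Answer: $-225217$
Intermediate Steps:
$x = -1062$ ($x = \left(-2\right) 531 = -1062$)
$\left(228 - 15\right) x + 989 = \left(228 - 15\right) \left(-1062\right) + 989 = 213 \left(-1062\right) + 989 = -226206 + 989 = -225217$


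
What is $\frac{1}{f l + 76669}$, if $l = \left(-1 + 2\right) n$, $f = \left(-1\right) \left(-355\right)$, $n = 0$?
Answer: $\frac{1}{76669} \approx 1.3043 \cdot 10^{-5}$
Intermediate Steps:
$f = 355$
$l = 0$ ($l = \left(-1 + 2\right) 0 = 1 \cdot 0 = 0$)
$\frac{1}{f l + 76669} = \frac{1}{355 \cdot 0 + 76669} = \frac{1}{0 + 76669} = \frac{1}{76669}$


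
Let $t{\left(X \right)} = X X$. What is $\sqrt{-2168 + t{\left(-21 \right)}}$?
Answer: $i \sqrt{1727} \approx 41.557 i$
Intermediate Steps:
$t{\left(X \right)} = X^{2}$
$\sqrt{-2168 + t{\left(-21 \right)}} = \sqrt{-2168 + \left(-21\right)^{2}} = \sqrt{-2168 + 441} = \sqrt{-1727} = i \sqrt{1727}$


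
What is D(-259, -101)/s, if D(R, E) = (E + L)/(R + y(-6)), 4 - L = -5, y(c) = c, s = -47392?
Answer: -23/3139720 ≈ -7.3255e-6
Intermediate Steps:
L = 9 (L = 4 - 1*(-5) = 4 + 5 = 9)
D(R, E) = (9 + E)/(-6 + R) (D(R, E) = (E + 9)/(R - 6) = (9 + E)/(-6 + R))
D(-259, -101)/s = ((9 - 101)/(-6 - 259))/(-47392) = (-92/(-265))*(-1/47392) = -1/265*(-92)*(-1/47392) = (92/265)*(-1/47392) = -23/3139720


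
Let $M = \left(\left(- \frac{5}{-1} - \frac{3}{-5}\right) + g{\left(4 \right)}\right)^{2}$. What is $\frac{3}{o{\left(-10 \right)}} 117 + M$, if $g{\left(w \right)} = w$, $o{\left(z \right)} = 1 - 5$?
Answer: $\frac{441}{100} \approx 4.41$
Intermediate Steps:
$o{\left(z \right)} = -4$
$M = \frac{2304}{25}$ ($M = \left(\left(- \frac{5}{-1} - \frac{3}{-5}\right) + 4\right)^{2} = \left(\left(\left(-5\right) \left(-1\right) - - \frac{3}{5}\right) + 4\right)^{2} = \left(\left(5 + \frac{3}{5}\right) + 4\right)^{2} = \left(\frac{28}{5} + 4\right)^{2} = \left(\frac{48}{5}\right)^{2} = \frac{2304}{25} \approx 92.16$)
$\frac{3}{o{\left(-10 \right)}} 117 + M = \frac{3}{-4} \cdot 117 + \frac{2304}{25} = 3 \left(- \frac{1}{4}\right) 117 + \frac{2304}{25} = \left(- \frac{3}{4}\right) 117 + \frac{2304}{25} = - \frac{351}{4} + \frac{2304}{25} = \frac{441}{100}$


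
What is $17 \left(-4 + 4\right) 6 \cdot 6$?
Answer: $0$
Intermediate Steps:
$17 \left(-4 + 4\right) 6 \cdot 6 = 17 \cdot 0 \cdot 6 \cdot 6 = 17 \cdot 0 \cdot 6 = 0 \cdot 6 = 0$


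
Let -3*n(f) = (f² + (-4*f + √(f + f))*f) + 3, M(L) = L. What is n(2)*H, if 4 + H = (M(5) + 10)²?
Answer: 1105/3 ≈ 368.33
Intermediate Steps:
n(f) = -1 - f²/3 - f*(-4*f + √2*√f)/3 (n(f) = -((f² + (-4*f + √(f + f))*f) + 3)/3 = -((f² + (-4*f + √(2*f))*f) + 3)/3 = -((f² + (-4*f + √2*√f)*f) + 3)/3 = -((f² + f*(-4*f + √2*√f)) + 3)/3 = -(3 + f² + f*(-4*f + √2*√f))/3 = -1 - f²/3 - f*(-4*f + √2*√f)/3)
H = 221 (H = -4 + (5 + 10)² = -4 + 15² = -4 + 225 = 221)
n(2)*H = (-1 + 2² - √2*2^(3/2)/3)*221 = (-1 + 4 - √2*2*√2/3)*221 = (-1 + 4 - 4/3)*221 = (5/3)*221 = 1105/3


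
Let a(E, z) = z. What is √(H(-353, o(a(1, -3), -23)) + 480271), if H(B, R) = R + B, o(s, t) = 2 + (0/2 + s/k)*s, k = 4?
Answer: √1919689/2 ≈ 692.76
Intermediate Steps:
o(s, t) = 2 + s²/4 (o(s, t) = 2 + (0/2 + s/4)*s = 2 + (0*(½) + s*(¼))*s = 2 + (0 + s/4)*s = 2 + (s/4)*s = 2 + s²/4)
H(B, R) = B + R
√(H(-353, o(a(1, -3), -23)) + 480271) = √((-353 + (2 + (¼)*(-3)²)) + 480271) = √((-353 + (2 + (¼)*9)) + 480271) = √((-353 + (2 + 9/4)) + 480271) = √((-353 + 17/4) + 480271) = √(-1395/4 + 480271) = √(1919689/4) = √1919689/2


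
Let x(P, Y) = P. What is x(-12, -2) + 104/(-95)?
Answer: -1244/95 ≈ -13.095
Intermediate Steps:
x(-12, -2) + 104/(-95) = -12 + 104/(-95) = -12 - 1/95*104 = -12 - 104/95 = -1244/95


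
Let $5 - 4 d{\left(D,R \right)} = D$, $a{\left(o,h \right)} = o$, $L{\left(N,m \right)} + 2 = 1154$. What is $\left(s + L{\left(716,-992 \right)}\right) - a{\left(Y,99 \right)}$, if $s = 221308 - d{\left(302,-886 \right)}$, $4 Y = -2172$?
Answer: $\frac{892309}{4} \approx 2.2308 \cdot 10^{5}$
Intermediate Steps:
$Y = -543$ ($Y = \frac{1}{4} \left(-2172\right) = -543$)
$L{\left(N,m \right)} = 1152$ ($L{\left(N,m \right)} = -2 + 1154 = 1152$)
$d{\left(D,R \right)} = \frac{5}{4} - \frac{D}{4}$
$s = \frac{885529}{4}$ ($s = 221308 - \left(\frac{5}{4} - \frac{151}{2}\right) = 221308 - - \frac{297}{4} = 221308 + \frac{297}{4} = \frac{885529}{4} \approx 2.2138 \cdot 10^{5}$)
$\left(s + L{\left(716,-992 \right)}\right) - a{\left(Y,99 \right)} = \left(\frac{885529}{4} + 1152\right) - -543 = \frac{890137}{4} + 543 = \frac{892309}{4}$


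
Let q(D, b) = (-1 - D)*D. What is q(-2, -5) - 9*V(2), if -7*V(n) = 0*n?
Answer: -2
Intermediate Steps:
V(n) = 0 (V(n) = -0*n = -1/7*0 = 0)
q(D, b) = D*(-1 - D)
q(-2, -5) - 9*V(2) = -1*(-2)*(1 - 2) - 9*0 = -1*(-2)*(-1) + 0 = -2 + 0 = -2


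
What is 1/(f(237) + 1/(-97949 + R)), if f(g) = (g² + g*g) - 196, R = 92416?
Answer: 5533/620481685 ≈ 8.9173e-6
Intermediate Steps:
f(g) = -196 + 2*g² (f(g) = (g² + g²) - 196 = 2*g² - 196 = -196 + 2*g²)
1/(f(237) + 1/(-97949 + R)) = 1/((-196 + 2*237²) + 1/(-97949 + 92416)) = 1/((-196 + 2*56169) + 1/(-5533)) = 1/((-196 + 112338) - 1/5533) = 1/(112142 - 1/5533) = 1/(620481685/5533) = 5533/620481685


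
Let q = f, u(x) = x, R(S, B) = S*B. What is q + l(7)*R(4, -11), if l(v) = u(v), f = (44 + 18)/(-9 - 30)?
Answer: -12074/39 ≈ -309.59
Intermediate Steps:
R(S, B) = B*S
f = -62/39 (f = 62/(-39) = 62*(-1/39) = -62/39 ≈ -1.5897)
q = -62/39 ≈ -1.5897
l(v) = v
q + l(7)*R(4, -11) = -62/39 + 7*(-11*4) = -62/39 + 7*(-44) = -62/39 - 308 = -12074/39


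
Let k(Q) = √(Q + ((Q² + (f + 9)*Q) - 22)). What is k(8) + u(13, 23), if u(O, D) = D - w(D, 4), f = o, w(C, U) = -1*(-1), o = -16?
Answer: 22 + I*√6 ≈ 22.0 + 2.4495*I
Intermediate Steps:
w(C, U) = 1
f = -16
u(O, D) = -1 + D (u(O, D) = D - 1*1 = D - 1 = -1 + D)
k(Q) = √(-22 + Q² - 6*Q) (k(Q) = √(Q + ((Q² + (-16 + 9)*Q) - 22)) = √(Q + ((Q² - 7*Q) - 22)) = √(Q + (-22 + Q² - 7*Q)) = √(-22 + Q² - 6*Q))
k(8) + u(13, 23) = √(-22 + 8² - 6*8) + (-1 + 23) = √(-22 + 64 - 48) + 22 = √(-6) + 22 = I*√6 + 22 = 22 + I*√6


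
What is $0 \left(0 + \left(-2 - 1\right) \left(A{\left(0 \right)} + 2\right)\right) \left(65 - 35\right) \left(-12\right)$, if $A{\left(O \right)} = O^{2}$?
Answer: $0$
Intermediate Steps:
$0 \left(0 + \left(-2 - 1\right) \left(A{\left(0 \right)} + 2\right)\right) \left(65 - 35\right) \left(-12\right) = 0 \left(0 + \left(-2 - 1\right) \left(0^{2} + 2\right)\right) \left(65 - 35\right) \left(-12\right) = 0 \left(0 - 3 \left(0 + 2\right)\right) 30 \left(-12\right) = 0 \left(0 - 6\right) \left(-360\right) = 0 \left(-6\right) \left(-360\right) = 0 \left(-360\right) = 0$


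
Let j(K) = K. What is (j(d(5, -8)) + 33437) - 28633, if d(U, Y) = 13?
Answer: 4817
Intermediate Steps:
(j(d(5, -8)) + 33437) - 28633 = (13 + 33437) - 28633 = 33450 - 28633 = 4817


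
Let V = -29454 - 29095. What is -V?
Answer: 58549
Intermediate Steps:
V = -58549
-V = -1*(-58549) = 58549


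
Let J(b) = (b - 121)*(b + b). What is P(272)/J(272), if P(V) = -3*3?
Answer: -9/82144 ≈ -0.00010956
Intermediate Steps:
J(b) = 2*b*(-121 + b) (J(b) = (-121 + b)*(2*b) = 2*b*(-121 + b))
P(V) = -9
P(272)/J(272) = -9*1/(544*(-121 + 272)) = -9/(2*272*151) = -9/82144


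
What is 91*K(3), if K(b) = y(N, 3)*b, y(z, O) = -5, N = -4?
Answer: -1365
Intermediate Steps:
K(b) = -5*b
91*K(3) = 91*(-5*3) = 91*(-15) = -1365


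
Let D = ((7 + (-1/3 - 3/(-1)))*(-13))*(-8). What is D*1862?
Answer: 5615792/3 ≈ 1.8719e+6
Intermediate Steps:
D = 3016/3 (D = ((7 + (-1*1/3 - 3*(-1)))*(-13))*(-8) = ((7 + (-1/3 + 3))*(-13))*(-8) = ((7 + 8/3)*(-13))*(-8) = ((29/3)*(-13))*(-8) = -377/3*(-8) = 3016/3 ≈ 1005.3)
D*1862 = (3016/3)*1862 = 5615792/3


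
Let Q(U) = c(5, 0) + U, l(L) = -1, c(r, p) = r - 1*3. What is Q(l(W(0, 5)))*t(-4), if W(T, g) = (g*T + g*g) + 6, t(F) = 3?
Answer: 3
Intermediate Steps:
c(r, p) = -3 + r (c(r, p) = r - 3 = -3 + r)
W(T, g) = 6 + g² + T*g (W(T, g) = (T*g + g²) + 6 = (g² + T*g) + 6 = 6 + g² + T*g)
Q(U) = 2 + U (Q(U) = (-3 + 5) + U = 2 + U)
Q(l(W(0, 5)))*t(-4) = (2 - 1)*3 = 1*3 = 3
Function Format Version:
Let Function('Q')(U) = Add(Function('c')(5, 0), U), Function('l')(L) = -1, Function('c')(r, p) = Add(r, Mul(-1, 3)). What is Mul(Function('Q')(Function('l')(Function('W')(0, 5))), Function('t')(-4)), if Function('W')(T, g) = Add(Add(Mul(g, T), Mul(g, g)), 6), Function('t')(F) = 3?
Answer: 3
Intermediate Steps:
Function('c')(r, p) = Add(-3, r) (Function('c')(r, p) = Add(r, -3) = Add(-3, r))
Function('W')(T, g) = Add(6, Pow(g, 2), Mul(T, g)) (Function('W')(T, g) = Add(Add(Mul(T, g), Pow(g, 2)), 6) = Add(Add(Pow(g, 2), Mul(T, g)), 6) = Add(6, Pow(g, 2), Mul(T, g)))
Function('Q')(U) = Add(2, U) (Function('Q')(U) = Add(Add(-3, 5), U) = Add(2, U))
Mul(Function('Q')(Function('l')(Function('W')(0, 5))), Function('t')(-4)) = Mul(Add(2, -1), 3) = Mul(1, 3) = 3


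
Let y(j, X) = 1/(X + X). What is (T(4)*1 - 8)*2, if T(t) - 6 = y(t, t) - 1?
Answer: -23/4 ≈ -5.7500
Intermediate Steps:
y(j, X) = 1/(2*X)
T(t) = 5 + 1/(2*t) (T(t) = 6 + (1/(2*t) - 1) = 6 + (-1 + 1/(2*t)) = 5 + 1/(2*t))
(T(4)*1 - 8)*2 = ((5 + (½)/4)*1 - 8)*2 = ((5 + (½)*(¼))*1 - 8)*2 = ((5 + ⅛)*1 - 8)*2 = ((41/8)*1 - 8)*2 = (41/8 - 8)*2 = -23/8*2 = -23/4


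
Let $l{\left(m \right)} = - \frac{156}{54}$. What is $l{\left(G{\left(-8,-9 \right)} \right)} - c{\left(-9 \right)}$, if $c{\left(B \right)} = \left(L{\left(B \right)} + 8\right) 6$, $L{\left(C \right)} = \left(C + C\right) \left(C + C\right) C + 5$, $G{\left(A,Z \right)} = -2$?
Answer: $\frac{156736}{9} \approx 17415.0$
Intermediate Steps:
$L{\left(C \right)} = 5 + 4 C^{3}$ ($L{\left(C \right)} = 2 C 2 C C + 5 = 4 C^{2} C + 5 = 4 C^{3} + 5 = 5 + 4 C^{3}$)
$c{\left(B \right)} = 78 + 24 B^{3}$ ($c{\left(B \right)} = \left(\left(5 + 4 B^{3}\right) + 8\right) 6 = \left(13 + 4 B^{3}\right) 6 = 78 + 24 B^{3}$)
$l{\left(m \right)} = - \frac{26}{9}$ ($l{\left(m \right)} = \left(-156\right) \frac{1}{54} = - \frac{26}{9}$)
$l{\left(G{\left(-8,-9 \right)} \right)} - c{\left(-9 \right)} = - \frac{26}{9} - \left(78 + 24 \left(-9\right)^{3}\right) = - \frac{26}{9} - \left(78 + 24 \left(-729\right)\right) = - \frac{26}{9} - \left(78 - 17496\right) = - \frac{26}{9} - -17418 = - \frac{26}{9} + 17418 = \frac{156736}{9}$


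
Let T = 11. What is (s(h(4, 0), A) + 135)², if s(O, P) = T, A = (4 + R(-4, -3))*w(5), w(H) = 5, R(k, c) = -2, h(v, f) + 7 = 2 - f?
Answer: 21316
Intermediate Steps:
h(v, f) = -5 - f (h(v, f) = -7 + (2 - f) = -5 - f)
A = 10 (A = (4 - 2)*5 = 2*5 = 10)
s(O, P) = 11
(s(h(4, 0), A) + 135)² = (11 + 135)² = 146² = 21316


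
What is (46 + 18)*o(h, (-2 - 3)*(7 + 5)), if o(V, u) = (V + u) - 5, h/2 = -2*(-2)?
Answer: -3648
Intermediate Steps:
h = 8 (h = 2*(-2*(-2)) = 2*4 = 8)
o(V, u) = -5 + V + u
(46 + 18)*o(h, (-2 - 3)*(7 + 5)) = (46 + 18)*(-5 + 8 + (-2 - 3)*(7 + 5)) = 64*(-5 + 8 - 5*12) = 64*(-5 + 8 - 60) = 64*(-57) = -3648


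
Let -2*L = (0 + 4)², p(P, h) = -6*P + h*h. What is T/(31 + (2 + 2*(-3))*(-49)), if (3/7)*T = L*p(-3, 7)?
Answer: -3752/681 ≈ -5.5095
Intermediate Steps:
p(P, h) = h² - 6*P (p(P, h) = -6*P + h² = h² - 6*P)
L = -8 (L = -(0 + 4)²/2 = -½*4² = -½*16 = -8)
T = -3752/3 (T = 7*(-8*(7² - 6*(-3)))/3 = 7*(-8*(49 + 18))/3 = 7*(-8*67)/3 = (7/3)*(-536) = -3752/3 ≈ -1250.7)
T/(31 + (2 + 2*(-3))*(-49)) = -3752/(3*(31 + (2 + 2*(-3))*(-49))) = -3752/(3*(31 + (2 - 6)*(-49))) = -3752/(3*(31 - 4*(-49))) = -3752/(3*(31 + 196)) = -3752/3/227 = -3752/3*1/227 = -3752/681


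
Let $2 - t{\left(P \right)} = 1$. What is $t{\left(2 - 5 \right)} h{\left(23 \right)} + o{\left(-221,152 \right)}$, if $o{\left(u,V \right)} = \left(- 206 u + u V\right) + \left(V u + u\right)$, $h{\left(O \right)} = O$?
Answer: $-21856$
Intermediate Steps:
$t{\left(P \right)} = 1$ ($t{\left(P \right)} = 2 - 1 = 1$)
$o{\left(u,V \right)} = - 205 u + 2 V u$ ($o{\left(u,V \right)} = \left(- 206 u + V u\right) + \left(u + V u\right) = - 205 u + 2 V u$)
$t{\left(2 - 5 \right)} h{\left(23 \right)} + o{\left(-221,152 \right)} = 1 \cdot 23 - 221 \left(-205 + 2 \cdot 152\right) = 23 - 221 \left(-205 + 304\right) = 23 - 21879 = -21856$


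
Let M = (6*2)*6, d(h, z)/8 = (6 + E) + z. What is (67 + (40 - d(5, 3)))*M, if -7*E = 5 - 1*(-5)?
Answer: 23400/7 ≈ 3342.9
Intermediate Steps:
E = -10/7 (E = -(5 - 1*(-5))/7 = -(5 + 5)/7 = -1/7*10 = -10/7 ≈ -1.4286)
d(h, z) = 256/7 + 8*z (d(h, z) = 8*((6 - 10/7) + z) = 8*(32/7 + z) = 256/7 + 8*z)
M = 72 (M = 12*6 = 72)
(67 + (40 - d(5, 3)))*M = (67 + (40 - (256/7 + 8*3)))*72 = (67 + (40 - (256/7 + 24)))*72 = (67 + (40 - 1*424/7))*72 = (67 + (40 - 424/7))*72 = (67 - 144/7)*72 = (325/7)*72 = 23400/7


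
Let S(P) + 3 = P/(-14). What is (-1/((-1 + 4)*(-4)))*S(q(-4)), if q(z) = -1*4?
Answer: -19/84 ≈ -0.22619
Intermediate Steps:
q(z) = -4
S(P) = -3 - P/14 (S(P) = -3 + P/(-14) = -3 + P*(-1/14) = -3 - P/14)
(-1/((-1 + 4)*(-4)))*S(q(-4)) = (-1/((-1 + 4)*(-4)))*(-3 - 1/14*(-4)) = (-1/(3*(-4)))*(-3 + 2/7) = -1/(-12)*(-19/7) = -1*(-1/12)*(-19/7) = (1/12)*(-19/7) = -19/84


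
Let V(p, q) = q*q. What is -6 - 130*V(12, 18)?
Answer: -42126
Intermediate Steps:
V(p, q) = q²
-6 - 130*V(12, 18) = -6 - 130*18² = -6 - 130*324 = -6 - 42120 = -42126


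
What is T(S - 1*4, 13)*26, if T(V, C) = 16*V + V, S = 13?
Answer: 3978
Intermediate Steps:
T(V, C) = 17*V
T(S - 1*4, 13)*26 = (17*(13 - 1*4))*26 = (17*(13 - 4))*26 = (17*9)*26 = 153*26 = 3978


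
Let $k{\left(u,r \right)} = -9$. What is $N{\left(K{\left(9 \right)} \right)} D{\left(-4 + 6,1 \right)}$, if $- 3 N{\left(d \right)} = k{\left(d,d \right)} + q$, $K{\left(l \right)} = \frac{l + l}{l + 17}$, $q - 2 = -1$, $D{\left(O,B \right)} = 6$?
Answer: $16$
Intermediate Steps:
$q = 1$ ($q = 2 - 1 = 1$)
$K{\left(l \right)} = \frac{2 l}{17 + l}$
$N{\left(d \right)} = \frac{8}{3}$ ($N{\left(d \right)} = - \frac{-9 + 1}{3} = \left(- \frac{1}{3}\right) \left(-8\right) = \frac{8}{3}$)
$N{\left(K{\left(9 \right)} \right)} D{\left(-4 + 6,1 \right)} = \frac{8}{3} \cdot 6 = 16$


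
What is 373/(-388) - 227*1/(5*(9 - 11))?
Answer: 42173/1940 ≈ 21.739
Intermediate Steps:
373/(-388) - 227*1/(5*(9 - 11)) = 373*(-1/388) - 227/(5*(-2)) = -373/388 - 227/(-10) = -373/388 - 227*(-1/10) = -373/388 + 227/10 = 42173/1940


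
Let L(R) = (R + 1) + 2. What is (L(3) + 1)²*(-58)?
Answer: -2842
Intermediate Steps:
L(R) = 3 + R (L(R) = (1 + R) + 2 = 3 + R)
(L(3) + 1)²*(-58) = ((3 + 3) + 1)²*(-58) = (6 + 1)²*(-58) = 7²*(-58) = 49*(-58) = -2842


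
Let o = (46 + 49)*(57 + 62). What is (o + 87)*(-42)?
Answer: -478464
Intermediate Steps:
o = 11305 (o = 95*119 = 11305)
(o + 87)*(-42) = (11305 + 87)*(-42) = 11392*(-42) = -478464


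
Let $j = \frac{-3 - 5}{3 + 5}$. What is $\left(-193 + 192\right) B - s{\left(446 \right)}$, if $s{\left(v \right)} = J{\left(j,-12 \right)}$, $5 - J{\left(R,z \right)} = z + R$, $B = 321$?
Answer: $-339$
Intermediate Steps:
$j = -1$ ($j = - \frac{8}{8} = \left(-8\right) \frac{1}{8} = -1$)
$J{\left(R,z \right)} = 5 - R - z$ ($J{\left(R,z \right)} = 5 - \left(z + R\right) = 5 - \left(R + z\right) = 5 - R - z$)
$s{\left(v \right)} = 18$ ($s{\left(v \right)} = 5 - -1 - -12 = 5 + 1 + 12 = 18$)
$\left(-193 + 192\right) B - s{\left(446 \right)} = \left(-193 + 192\right) 321 - 18 = \left(-1\right) 321 - 18 = -321 - 18 = -339$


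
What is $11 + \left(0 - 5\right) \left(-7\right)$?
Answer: $46$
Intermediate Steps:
$11 + \left(0 - 5\right) \left(-7\right) = 11 - -35 = 11 + 35 = 46$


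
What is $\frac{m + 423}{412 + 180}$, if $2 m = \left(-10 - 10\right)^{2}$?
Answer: $\frac{623}{592} \approx 1.0524$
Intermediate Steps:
$m = 200$ ($m = \frac{\left(-10 - 10\right)^{2}}{2} = \frac{\left(-20\right)^{2}}{2} = \frac{1}{2} \cdot 400 = 200$)
$\frac{m + 423}{412 + 180} = \frac{200 + 423}{412 + 180} = \frac{623}{592}$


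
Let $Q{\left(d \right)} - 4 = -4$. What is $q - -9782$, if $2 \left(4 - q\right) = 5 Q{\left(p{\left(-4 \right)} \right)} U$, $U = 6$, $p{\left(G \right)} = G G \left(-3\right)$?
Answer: $9786$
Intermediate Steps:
$p{\left(G \right)} = - 3 G^{2}$ ($p{\left(G \right)} = G^{2} \left(-3\right) = - 3 G^{2}$)
$Q{\left(d \right)} = 0$ ($Q{\left(d \right)} = 4 - 4 = 0$)
$q = 4$ ($q = 4 - \frac{5 \cdot 0 \cdot 6}{2} = 4 - \frac{0 \cdot 6}{2} = 4 - 0 = 4 + 0 = 4$)
$q - -9782 = 4 - -9782 = 4 + 9782 = 9786$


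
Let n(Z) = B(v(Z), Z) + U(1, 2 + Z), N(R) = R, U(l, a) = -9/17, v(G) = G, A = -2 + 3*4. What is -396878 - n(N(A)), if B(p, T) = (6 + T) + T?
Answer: -6747359/17 ≈ -3.9690e+5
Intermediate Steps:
A = 10 (A = -2 + 12 = 10)
U(l, a) = -9/17 (U(l, a) = -9*1/17 = -9/17)
B(p, T) = 6 + 2*T
n(Z) = 93/17 + 2*Z (n(Z) = (6 + 2*Z) - 9/17 = 93/17 + 2*Z)
-396878 - n(N(A)) = -396878 - (93/17 + 2*10) = -396878 - (93/17 + 20) = -396878 - 1*433/17 = -396878 - 433/17 = -6747359/17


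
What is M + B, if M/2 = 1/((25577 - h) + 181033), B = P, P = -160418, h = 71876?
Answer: -10806879405/67367 ≈ -1.6042e+5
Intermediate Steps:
B = -160418
M = 1/67367 (M = 2/((25577 - 1*71876) + 181033) = 2/((25577 - 71876) + 181033) = 2/(-46299 + 181033) = 2/134734 = 2*(1/134734) = 1/67367 ≈ 1.4844e-5)
M + B = 1/67367 - 160418 = -10806879405/67367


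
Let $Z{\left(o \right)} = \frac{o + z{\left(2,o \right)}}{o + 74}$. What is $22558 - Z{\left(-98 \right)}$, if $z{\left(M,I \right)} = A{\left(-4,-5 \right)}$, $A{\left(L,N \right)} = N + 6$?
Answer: $\frac{541295}{24} \approx 22554.0$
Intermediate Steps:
$A{\left(L,N \right)} = 6 + N$
$z{\left(M,I \right)} = 1$ ($z{\left(M,I \right)} = 6 - 5 = 1$)
$Z{\left(o \right)} = \frac{1 + o}{74 + o}$ ($Z{\left(o \right)} = \frac{o + 1}{o + 74} = \frac{1 + o}{74 + o}$)
$22558 - Z{\left(-98 \right)} = 22558 - \frac{1 - 98}{74 - 98} = 22558 - \frac{1}{-24} \left(-97\right) = 22558 - \left(- \frac{1}{24}\right) \left(-97\right) = 22558 - \frac{97}{24} = \frac{541295}{24}$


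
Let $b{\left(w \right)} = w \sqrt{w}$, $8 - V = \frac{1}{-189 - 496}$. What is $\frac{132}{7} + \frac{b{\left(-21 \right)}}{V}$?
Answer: $\frac{132}{7} - \frac{685 i \sqrt{21}}{261} \approx 18.857 - 12.027 i$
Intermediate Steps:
$V = \frac{5481}{685}$ ($V = 8 - \frac{1}{-189 - 496} = 8 - \frac{1}{-685} = 8 - - \frac{1}{685} = 8 + \frac{1}{685} = \frac{5481}{685} \approx 8.0015$)
$b{\left(w \right)} = w^{\frac{3}{2}}$
$\frac{132}{7} + \frac{b{\left(-21 \right)}}{V} = \frac{132}{7} + \frac{\left(-21\right)^{\frac{3}{2}}}{\frac{5481}{685}} = 132 \cdot \frac{1}{7} + - 21 i \sqrt{21} \cdot \frac{685}{5481} = \frac{132}{7} - \frac{685 i \sqrt{21}}{261}$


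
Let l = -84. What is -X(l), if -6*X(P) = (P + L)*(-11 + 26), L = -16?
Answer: -250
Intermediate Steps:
X(P) = 40 - 5*P/2 (X(P) = -(P - 16)*(-11 + 26)/6 = -(-16 + P)*15/6 = -(-240 + 15*P)/6 = 40 - 5*P/2)
-X(l) = -(40 - 5/2*(-84)) = -(40 + 210) = -1*250 = -250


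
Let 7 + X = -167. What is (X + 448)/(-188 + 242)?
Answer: 137/27 ≈ 5.0741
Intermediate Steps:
X = -174 (X = -7 - 167 = -174)
(X + 448)/(-188 + 242) = (-174 + 448)/(-188 + 242) = 274/54 = 274*(1/54) = 137/27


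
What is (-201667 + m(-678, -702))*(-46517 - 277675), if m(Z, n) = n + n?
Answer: 65833993632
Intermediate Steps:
m(Z, n) = 2*n
(-201667 + m(-678, -702))*(-46517 - 277675) = (-201667 + 2*(-702))*(-46517 - 277675) = (-201667 - 1404)*(-324192) = -203071*(-324192) = 65833993632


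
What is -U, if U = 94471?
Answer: -94471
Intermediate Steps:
-U = -1*94471 = -94471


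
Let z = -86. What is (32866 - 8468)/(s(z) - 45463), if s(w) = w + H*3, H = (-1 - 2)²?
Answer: -12199/22761 ≈ -0.53596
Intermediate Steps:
H = 9 (H = (-3)² = 9)
s(w) = 27 + w (s(w) = w + 9*3 = w + 27 = 27 + w)
(32866 - 8468)/(s(z) - 45463) = (32866 - 8468)/((27 - 86) - 45463) = 24398/(-59 - 45463) = 24398/(-45522) = 24398*(-1/45522) = -12199/22761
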